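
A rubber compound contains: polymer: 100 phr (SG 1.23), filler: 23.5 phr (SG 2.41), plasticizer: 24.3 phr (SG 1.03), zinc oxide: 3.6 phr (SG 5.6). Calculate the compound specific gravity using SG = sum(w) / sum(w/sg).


Sum of weights = 151.4
Volume contributions:
  polymer: 100/1.23 = 81.3008
  filler: 23.5/2.41 = 9.7510
  plasticizer: 24.3/1.03 = 23.5922
  zinc oxide: 3.6/5.6 = 0.6429
Sum of volumes = 115.2869
SG = 151.4 / 115.2869 = 1.313

SG = 1.313


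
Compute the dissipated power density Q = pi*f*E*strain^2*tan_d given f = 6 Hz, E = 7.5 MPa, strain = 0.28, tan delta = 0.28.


Q = pi * f * E * strain^2 * tan_d
= pi * 6 * 7.5 * 0.28^2 * 0.28
= pi * 6 * 7.5 * 0.0784 * 0.28
= 3.1034

Q = 3.1034


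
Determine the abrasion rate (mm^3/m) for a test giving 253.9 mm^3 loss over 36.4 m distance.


Rate = volume_loss / distance
= 253.9 / 36.4
= 6.975 mm^3/m

6.975 mm^3/m


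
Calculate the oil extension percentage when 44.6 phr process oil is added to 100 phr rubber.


Oil % = oil / (100 + oil) * 100
= 44.6 / (100 + 44.6) * 100
= 44.6 / 144.6 * 100
= 30.84%

30.84%


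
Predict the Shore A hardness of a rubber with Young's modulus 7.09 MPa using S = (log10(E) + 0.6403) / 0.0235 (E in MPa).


log10(E) = 0.0235*S - 0.6403  =>  S = (log10(E) + 0.6403) / 0.0235
log10(7.09) = 0.850646
S = (0.850646 + 0.6403) / 0.0235 = 1.490946 / 0.0235
S = 63.4

Shore A = 63.4


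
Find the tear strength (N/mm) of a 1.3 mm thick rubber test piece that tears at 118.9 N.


Tear strength = force / thickness
= 118.9 / 1.3
= 91.46 N/mm

91.46 N/mm


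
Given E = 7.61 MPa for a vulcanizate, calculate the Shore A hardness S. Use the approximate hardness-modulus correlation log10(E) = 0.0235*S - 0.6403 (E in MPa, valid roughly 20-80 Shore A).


log10(E) = 0.0235*S - 0.6403  =>  S = (log10(E) + 0.6403) / 0.0235
log10(7.61) = 0.881385
S = (0.881385 + 0.6403) / 0.0235 = 1.521685 / 0.0235
S = 64.8

Shore A = 64.8


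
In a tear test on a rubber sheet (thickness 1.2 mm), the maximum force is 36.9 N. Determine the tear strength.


Tear strength = force / thickness
= 36.9 / 1.2
= 30.75 N/mm

30.75 N/mm


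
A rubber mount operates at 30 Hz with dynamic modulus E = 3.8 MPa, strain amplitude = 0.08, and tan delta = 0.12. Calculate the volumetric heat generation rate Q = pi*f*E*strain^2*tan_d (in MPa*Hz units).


Q = pi * f * E * strain^2 * tan_d
= pi * 30 * 3.8 * 0.08^2 * 0.12
= pi * 30 * 3.8 * 0.0064 * 0.12
= 0.2751

Q = 0.2751


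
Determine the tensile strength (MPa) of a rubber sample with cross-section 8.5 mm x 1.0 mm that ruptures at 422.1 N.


Area = width * thickness = 8.5 * 1.0 = 8.5 mm^2
TS = force / area = 422.1 / 8.5 = 49.66 MPa

49.66 MPa


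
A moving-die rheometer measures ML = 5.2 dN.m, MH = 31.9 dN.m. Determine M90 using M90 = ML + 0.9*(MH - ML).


M90 = ML + 0.9 * (MH - ML)
M90 = 5.2 + 0.9 * (31.9 - 5.2)
M90 = 5.2 + 0.9 * 26.7
M90 = 29.23 dN.m

29.23 dN.m


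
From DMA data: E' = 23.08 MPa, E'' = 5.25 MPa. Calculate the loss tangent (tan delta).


tan delta = E'' / E'
= 5.25 / 23.08
= 0.2275

tan delta = 0.2275


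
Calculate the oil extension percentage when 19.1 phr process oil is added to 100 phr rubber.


Oil % = oil / (100 + oil) * 100
= 19.1 / (100 + 19.1) * 100
= 19.1 / 119.1 * 100
= 16.04%

16.04%


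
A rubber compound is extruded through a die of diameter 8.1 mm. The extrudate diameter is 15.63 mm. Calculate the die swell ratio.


Die swell ratio = D_extrudate / D_die
= 15.63 / 8.1
= 1.93

Die swell = 1.93


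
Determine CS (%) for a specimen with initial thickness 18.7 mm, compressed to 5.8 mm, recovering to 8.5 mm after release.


CS = (t0 - recovered) / (t0 - ts) * 100
= (18.7 - 8.5) / (18.7 - 5.8) * 100
= 10.2 / 12.9 * 100
= 79.1%

79.1%


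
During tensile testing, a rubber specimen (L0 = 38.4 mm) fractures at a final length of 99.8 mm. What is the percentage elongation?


Elongation = (Lf - L0) / L0 * 100
= (99.8 - 38.4) / 38.4 * 100
= 61.4 / 38.4 * 100
= 159.9%

159.9%


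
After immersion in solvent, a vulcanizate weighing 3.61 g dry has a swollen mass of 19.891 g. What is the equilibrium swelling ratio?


Q = W_swollen / W_dry
Q = 19.891 / 3.61
Q = 5.51

Q = 5.51


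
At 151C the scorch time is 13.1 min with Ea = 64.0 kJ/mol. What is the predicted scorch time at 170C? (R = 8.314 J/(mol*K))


Convert temperatures: T1 = 151 + 273.15 = 424.15 K, T2 = 170 + 273.15 = 443.15 K
ts2_new = 13.1 * exp(64000 / 8.314 * (1/443.15 - 1/424.15))
1/T2 - 1/T1 = -1.0108e-04
ts2_new = 6.02 min

6.02 min


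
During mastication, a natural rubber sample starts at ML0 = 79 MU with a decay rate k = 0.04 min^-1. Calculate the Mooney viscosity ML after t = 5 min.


ML = ML0 * exp(-k * t)
ML = 79 * exp(-0.04 * 5)
ML = 79 * 0.8187
ML = 64.68 MU

64.68 MU


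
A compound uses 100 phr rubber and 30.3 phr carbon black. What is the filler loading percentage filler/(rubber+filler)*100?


Filler % = filler / (rubber + filler) * 100
= 30.3 / (100 + 30.3) * 100
= 30.3 / 130.3 * 100
= 23.25%

23.25%


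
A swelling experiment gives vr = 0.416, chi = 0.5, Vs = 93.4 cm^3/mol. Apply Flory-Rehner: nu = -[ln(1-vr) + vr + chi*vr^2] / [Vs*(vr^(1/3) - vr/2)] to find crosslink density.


ln(1 - vr) = ln(1 - 0.416) = -0.5379
Numerator = -((-0.5379) + 0.416 + 0.5 * 0.416^2) = 0.0353
Denominator = 93.4 * (0.416^(1/3) - 0.416/2) = 50.2961
nu = 0.0353 / 50.2961 = 7.0237e-04 mol/cm^3

7.0237e-04 mol/cm^3


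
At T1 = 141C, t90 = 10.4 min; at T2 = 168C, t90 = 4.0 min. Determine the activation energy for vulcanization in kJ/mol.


T1 = 414.15 K, T2 = 441.15 K
1/T1 - 1/T2 = 1.4778e-04
ln(t1/t2) = ln(10.4/4.0) = 0.9555
Ea = 8.314 * 0.9555 / 1.4778e-04 = 53755.8952 J/mol
Ea = 53.76 kJ/mol

53.76 kJ/mol


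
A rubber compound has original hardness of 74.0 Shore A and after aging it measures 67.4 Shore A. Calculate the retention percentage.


Retention = aged / original * 100
= 67.4 / 74.0 * 100
= 91.1%

91.1%


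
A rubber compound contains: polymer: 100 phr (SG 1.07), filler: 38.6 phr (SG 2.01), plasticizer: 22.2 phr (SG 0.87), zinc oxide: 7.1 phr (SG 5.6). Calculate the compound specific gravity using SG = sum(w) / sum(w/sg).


Sum of weights = 167.9
Volume contributions:
  polymer: 100/1.07 = 93.4579
  filler: 38.6/2.01 = 19.2040
  plasticizer: 22.2/0.87 = 25.5172
  zinc oxide: 7.1/5.6 = 1.2679
Sum of volumes = 139.4470
SG = 167.9 / 139.4470 = 1.204

SG = 1.204


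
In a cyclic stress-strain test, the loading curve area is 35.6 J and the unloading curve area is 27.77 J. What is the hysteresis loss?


Hysteresis loss = loading - unloading
= 35.6 - 27.77
= 7.83 J

7.83 J


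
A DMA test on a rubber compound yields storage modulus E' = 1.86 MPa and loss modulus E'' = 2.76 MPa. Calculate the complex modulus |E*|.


|E*| = sqrt(E'^2 + E''^2)
= sqrt(1.86^2 + 2.76^2)
= sqrt(3.4596 + 7.6176)
= 3.328 MPa

3.328 MPa


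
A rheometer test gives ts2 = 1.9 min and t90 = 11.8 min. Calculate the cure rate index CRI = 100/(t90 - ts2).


CRI = 100 / (t90 - ts2)
= 100 / (11.8 - 1.9)
= 100 / 9.9
= 10.1 min^-1

10.1 min^-1


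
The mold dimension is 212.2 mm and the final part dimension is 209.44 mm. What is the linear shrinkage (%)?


Shrinkage = (mold - part) / mold * 100
= (212.2 - 209.44) / 212.2 * 100
= 2.76 / 212.2 * 100
= 1.3%

1.3%


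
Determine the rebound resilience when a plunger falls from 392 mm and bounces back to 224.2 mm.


Resilience = h_rebound / h_drop * 100
= 224.2 / 392 * 100
= 57.2%

57.2%


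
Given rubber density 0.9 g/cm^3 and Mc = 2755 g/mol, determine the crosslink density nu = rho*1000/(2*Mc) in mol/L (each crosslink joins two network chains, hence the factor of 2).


nu = rho * 1000 / (2 * Mc)
nu = 0.9 * 1000 / (2 * 2755)
nu = 900.0 / 5510
nu = 0.1633 mol/L

0.1633 mol/L


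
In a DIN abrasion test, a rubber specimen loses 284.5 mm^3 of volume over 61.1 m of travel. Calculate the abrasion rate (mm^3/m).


Rate = volume_loss / distance
= 284.5 / 61.1
= 4.656 mm^3/m

4.656 mm^3/m


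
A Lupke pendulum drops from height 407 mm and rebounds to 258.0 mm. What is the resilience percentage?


Resilience = h_rebound / h_drop * 100
= 258.0 / 407 * 100
= 63.4%

63.4%


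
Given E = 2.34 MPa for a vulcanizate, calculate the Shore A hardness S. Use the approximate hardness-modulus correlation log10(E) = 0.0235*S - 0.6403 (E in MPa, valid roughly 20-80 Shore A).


log10(E) = 0.0235*S - 0.6403  =>  S = (log10(E) + 0.6403) / 0.0235
log10(2.34) = 0.369216
S = (0.369216 + 0.6403) / 0.0235 = 1.009516 / 0.0235
S = 43.0

Shore A = 43.0


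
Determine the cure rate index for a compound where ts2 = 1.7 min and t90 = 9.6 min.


CRI = 100 / (t90 - ts2)
= 100 / (9.6 - 1.7)
= 100 / 7.9
= 12.66 min^-1

12.66 min^-1


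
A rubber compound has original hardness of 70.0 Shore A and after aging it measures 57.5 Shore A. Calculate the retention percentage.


Retention = aged / original * 100
= 57.5 / 70.0 * 100
= 82.1%

82.1%


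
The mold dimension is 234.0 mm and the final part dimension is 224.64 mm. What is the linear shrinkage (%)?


Shrinkage = (mold - part) / mold * 100
= (234.0 - 224.64) / 234.0 * 100
= 9.36 / 234.0 * 100
= 4.0%

4.0%


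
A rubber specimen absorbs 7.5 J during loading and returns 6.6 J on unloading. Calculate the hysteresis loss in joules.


Hysteresis loss = loading - unloading
= 7.5 - 6.6
= 0.9 J

0.9 J


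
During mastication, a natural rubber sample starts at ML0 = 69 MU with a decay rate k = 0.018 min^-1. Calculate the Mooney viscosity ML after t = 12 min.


ML = ML0 * exp(-k * t)
ML = 69 * exp(-0.018 * 12)
ML = 69 * 0.8057
ML = 55.6 MU

55.6 MU


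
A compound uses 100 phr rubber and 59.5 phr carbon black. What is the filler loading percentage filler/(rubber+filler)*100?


Filler % = filler / (rubber + filler) * 100
= 59.5 / (100 + 59.5) * 100
= 59.5 / 159.5 * 100
= 37.3%

37.3%


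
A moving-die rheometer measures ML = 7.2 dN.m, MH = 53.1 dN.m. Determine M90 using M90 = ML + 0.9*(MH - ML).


M90 = ML + 0.9 * (MH - ML)
M90 = 7.2 + 0.9 * (53.1 - 7.2)
M90 = 7.2 + 0.9 * 45.9
M90 = 48.51 dN.m

48.51 dN.m


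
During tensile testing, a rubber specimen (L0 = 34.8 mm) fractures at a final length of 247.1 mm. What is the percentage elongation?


Elongation = (Lf - L0) / L0 * 100
= (247.1 - 34.8) / 34.8 * 100
= 212.3 / 34.8 * 100
= 610.1%

610.1%


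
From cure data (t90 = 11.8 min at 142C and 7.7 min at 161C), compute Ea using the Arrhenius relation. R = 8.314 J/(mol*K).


T1 = 415.15 K, T2 = 434.15 K
1/T1 - 1/T2 = 1.0542e-04
ln(t1/t2) = ln(11.8/7.7) = 0.4269
Ea = 8.314 * 0.4269 / 1.0542e-04 = 33667.1430 J/mol
Ea = 33.67 kJ/mol

33.67 kJ/mol


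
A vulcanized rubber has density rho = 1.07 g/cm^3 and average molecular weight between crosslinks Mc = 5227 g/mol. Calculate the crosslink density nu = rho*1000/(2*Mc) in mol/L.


nu = rho * 1000 / (2 * Mc)
nu = 1.07 * 1000 / (2 * 5227)
nu = 1070.0 / 10454
nu = 0.1024 mol/L

0.1024 mol/L


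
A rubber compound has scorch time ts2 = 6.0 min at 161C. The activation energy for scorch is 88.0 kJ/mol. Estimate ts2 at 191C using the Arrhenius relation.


Convert temperatures: T1 = 161 + 273.15 = 434.15 K, T2 = 191 + 273.15 = 464.15 K
ts2_new = 6.0 * exp(88000 / 8.314 * (1/464.15 - 1/434.15))
1/T2 - 1/T1 = -1.4888e-04
ts2_new = 1.24 min

1.24 min


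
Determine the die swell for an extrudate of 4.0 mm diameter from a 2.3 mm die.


Die swell ratio = D_extrudate / D_die
= 4.0 / 2.3
= 1.739

Die swell = 1.739


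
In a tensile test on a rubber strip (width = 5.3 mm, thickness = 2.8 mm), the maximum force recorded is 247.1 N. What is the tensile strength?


Area = width * thickness = 5.3 * 2.8 = 14.84 mm^2
TS = force / area = 247.1 / 14.84 = 16.65 MPa

16.65 MPa


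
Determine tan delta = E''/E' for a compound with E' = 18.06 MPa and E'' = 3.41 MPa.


tan delta = E'' / E'
= 3.41 / 18.06
= 0.1888

tan delta = 0.1888


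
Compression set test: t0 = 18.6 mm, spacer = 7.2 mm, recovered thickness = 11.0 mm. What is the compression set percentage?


CS = (t0 - recovered) / (t0 - ts) * 100
= (18.6 - 11.0) / (18.6 - 7.2) * 100
= 7.6 / 11.4 * 100
= 66.7%

66.7%


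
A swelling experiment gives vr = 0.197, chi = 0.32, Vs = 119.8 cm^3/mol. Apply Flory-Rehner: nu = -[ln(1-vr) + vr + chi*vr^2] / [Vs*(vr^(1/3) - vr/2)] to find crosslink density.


ln(1 - vr) = ln(1 - 0.197) = -0.2194
Numerator = -((-0.2194) + 0.197 + 0.32 * 0.197^2) = 0.0100
Denominator = 119.8 * (0.197^(1/3) - 0.197/2) = 57.9071
nu = 0.0100 / 57.9071 = 1.7237e-04 mol/cm^3

1.7237e-04 mol/cm^3


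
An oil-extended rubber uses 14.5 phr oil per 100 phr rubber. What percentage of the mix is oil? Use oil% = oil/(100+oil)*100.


Oil % = oil / (100 + oil) * 100
= 14.5 / (100 + 14.5) * 100
= 14.5 / 114.5 * 100
= 12.66%

12.66%


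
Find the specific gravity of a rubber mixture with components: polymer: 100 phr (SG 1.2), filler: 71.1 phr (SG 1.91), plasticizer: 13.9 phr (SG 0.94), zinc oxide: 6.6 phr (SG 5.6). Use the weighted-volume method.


Sum of weights = 191.6
Volume contributions:
  polymer: 100/1.2 = 83.3333
  filler: 71.1/1.91 = 37.2251
  plasticizer: 13.9/0.94 = 14.7872
  zinc oxide: 6.6/5.6 = 1.1786
Sum of volumes = 136.5243
SG = 191.6 / 136.5243 = 1.403

SG = 1.403


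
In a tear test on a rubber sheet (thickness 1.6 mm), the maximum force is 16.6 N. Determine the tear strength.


Tear strength = force / thickness
= 16.6 / 1.6
= 10.38 N/mm

10.38 N/mm


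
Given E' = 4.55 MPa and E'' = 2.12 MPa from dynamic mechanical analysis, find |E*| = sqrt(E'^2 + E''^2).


|E*| = sqrt(E'^2 + E''^2)
= sqrt(4.55^2 + 2.12^2)
= sqrt(20.7025 + 4.4944)
= 5.02 MPa

5.02 MPa


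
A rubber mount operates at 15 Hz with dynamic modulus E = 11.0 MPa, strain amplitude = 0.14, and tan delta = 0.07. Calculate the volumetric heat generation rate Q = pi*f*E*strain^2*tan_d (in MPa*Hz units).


Q = pi * f * E * strain^2 * tan_d
= pi * 15 * 11.0 * 0.14^2 * 0.07
= pi * 15 * 11.0 * 0.0196 * 0.07
= 0.7112

Q = 0.7112


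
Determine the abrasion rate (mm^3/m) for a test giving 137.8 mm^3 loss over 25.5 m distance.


Rate = volume_loss / distance
= 137.8 / 25.5
= 5.404 mm^3/m

5.404 mm^3/m


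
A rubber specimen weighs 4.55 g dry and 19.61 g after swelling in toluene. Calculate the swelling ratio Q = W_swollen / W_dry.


Q = W_swollen / W_dry
Q = 19.61 / 4.55
Q = 4.31

Q = 4.31


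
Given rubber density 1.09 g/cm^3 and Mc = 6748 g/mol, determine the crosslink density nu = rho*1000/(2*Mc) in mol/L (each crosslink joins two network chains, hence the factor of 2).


nu = rho * 1000 / (2 * Mc)
nu = 1.09 * 1000 / (2 * 6748)
nu = 1090.0 / 13496
nu = 0.0808 mol/L

0.0808 mol/L


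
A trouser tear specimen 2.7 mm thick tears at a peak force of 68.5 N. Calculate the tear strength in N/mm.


Tear strength = force / thickness
= 68.5 / 2.7
= 25.37 N/mm

25.37 N/mm


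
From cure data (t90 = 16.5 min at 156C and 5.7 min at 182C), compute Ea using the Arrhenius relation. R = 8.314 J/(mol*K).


T1 = 429.15 K, T2 = 455.15 K
1/T1 - 1/T2 = 1.3311e-04
ln(t1/t2) = ln(16.5/5.7) = 1.0629
Ea = 8.314 * 1.0629 / 1.3311e-04 = 66388.1208 J/mol
Ea = 66.39 kJ/mol

66.39 kJ/mol


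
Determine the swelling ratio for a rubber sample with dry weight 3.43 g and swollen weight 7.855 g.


Q = W_swollen / W_dry
Q = 7.855 / 3.43
Q = 2.29

Q = 2.29


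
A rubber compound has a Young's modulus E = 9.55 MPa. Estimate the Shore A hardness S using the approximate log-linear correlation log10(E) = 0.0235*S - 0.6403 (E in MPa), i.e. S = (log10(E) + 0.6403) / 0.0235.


log10(E) = 0.0235*S - 0.6403  =>  S = (log10(E) + 0.6403) / 0.0235
log10(9.55) = 0.980003
S = (0.980003 + 0.6403) / 0.0235 = 1.620303 / 0.0235
S = 68.9

Shore A = 68.9


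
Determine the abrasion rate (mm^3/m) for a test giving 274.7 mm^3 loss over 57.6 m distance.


Rate = volume_loss / distance
= 274.7 / 57.6
= 4.769 mm^3/m

4.769 mm^3/m


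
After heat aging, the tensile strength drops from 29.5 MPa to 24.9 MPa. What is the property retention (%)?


Retention = aged / original * 100
= 24.9 / 29.5 * 100
= 84.4%

84.4%


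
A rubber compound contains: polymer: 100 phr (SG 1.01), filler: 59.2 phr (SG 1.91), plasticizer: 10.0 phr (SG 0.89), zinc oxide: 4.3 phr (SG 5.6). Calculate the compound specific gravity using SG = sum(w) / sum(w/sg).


Sum of weights = 173.5
Volume contributions:
  polymer: 100/1.01 = 99.0099
  filler: 59.2/1.91 = 30.9948
  plasticizer: 10.0/0.89 = 11.2360
  zinc oxide: 4.3/5.6 = 0.7679
Sum of volumes = 142.0085
SG = 173.5 / 142.0085 = 1.222

SG = 1.222


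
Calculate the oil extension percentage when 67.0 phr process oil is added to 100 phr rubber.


Oil % = oil / (100 + oil) * 100
= 67.0 / (100 + 67.0) * 100
= 67.0 / 167.0 * 100
= 40.12%

40.12%


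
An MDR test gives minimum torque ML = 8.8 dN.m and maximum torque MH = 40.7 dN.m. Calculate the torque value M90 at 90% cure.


M90 = ML + 0.9 * (MH - ML)
M90 = 8.8 + 0.9 * (40.7 - 8.8)
M90 = 8.8 + 0.9 * 31.9
M90 = 37.51 dN.m

37.51 dN.m


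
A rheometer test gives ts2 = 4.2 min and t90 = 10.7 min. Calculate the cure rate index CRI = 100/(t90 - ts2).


CRI = 100 / (t90 - ts2)
= 100 / (10.7 - 4.2)
= 100 / 6.5
= 15.38 min^-1

15.38 min^-1


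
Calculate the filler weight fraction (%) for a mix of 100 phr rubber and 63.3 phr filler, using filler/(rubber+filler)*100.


Filler % = filler / (rubber + filler) * 100
= 63.3 / (100 + 63.3) * 100
= 63.3 / 163.3 * 100
= 38.76%

38.76%


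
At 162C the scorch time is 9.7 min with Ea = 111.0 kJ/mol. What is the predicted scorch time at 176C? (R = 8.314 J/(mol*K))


Convert temperatures: T1 = 162 + 273.15 = 435.15 K, T2 = 176 + 273.15 = 449.15 K
ts2_new = 9.7 * exp(111000 / 8.314 * (1/449.15 - 1/435.15))
1/T2 - 1/T1 = -7.1630e-05
ts2_new = 3.73 min

3.73 min


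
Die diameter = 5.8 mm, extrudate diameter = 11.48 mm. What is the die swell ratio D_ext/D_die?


Die swell ratio = D_extrudate / D_die
= 11.48 / 5.8
= 1.979

Die swell = 1.979


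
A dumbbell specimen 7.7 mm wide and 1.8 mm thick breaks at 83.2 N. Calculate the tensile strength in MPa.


Area = width * thickness = 7.7 * 1.8 = 13.86 mm^2
TS = force / area = 83.2 / 13.86 = 6.0 MPa

6.0 MPa


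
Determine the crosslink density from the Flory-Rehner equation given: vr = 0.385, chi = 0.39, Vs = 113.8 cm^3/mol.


ln(1 - vr) = ln(1 - 0.385) = -0.4861
Numerator = -((-0.4861) + 0.385 + 0.39 * 0.385^2) = 0.0433
Denominator = 113.8 * (0.385^(1/3) - 0.385/2) = 60.8806
nu = 0.0433 / 60.8806 = 7.1164e-04 mol/cm^3

7.1164e-04 mol/cm^3


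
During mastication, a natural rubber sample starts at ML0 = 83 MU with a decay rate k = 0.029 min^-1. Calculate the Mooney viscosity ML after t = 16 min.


ML = ML0 * exp(-k * t)
ML = 83 * exp(-0.029 * 16)
ML = 83 * 0.6288
ML = 52.19 MU

52.19 MU


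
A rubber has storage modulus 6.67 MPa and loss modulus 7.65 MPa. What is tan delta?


tan delta = E'' / E'
= 7.65 / 6.67
= 1.1469

tan delta = 1.1469


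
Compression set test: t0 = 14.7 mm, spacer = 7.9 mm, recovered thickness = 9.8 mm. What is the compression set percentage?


CS = (t0 - recovered) / (t0 - ts) * 100
= (14.7 - 9.8) / (14.7 - 7.9) * 100
= 4.9 / 6.8 * 100
= 72.1%

72.1%


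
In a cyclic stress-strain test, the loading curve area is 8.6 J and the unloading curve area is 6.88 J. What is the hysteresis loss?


Hysteresis loss = loading - unloading
= 8.6 - 6.88
= 1.72 J

1.72 J


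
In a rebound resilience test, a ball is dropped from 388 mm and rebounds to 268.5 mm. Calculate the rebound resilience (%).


Resilience = h_rebound / h_drop * 100
= 268.5 / 388 * 100
= 69.2%

69.2%


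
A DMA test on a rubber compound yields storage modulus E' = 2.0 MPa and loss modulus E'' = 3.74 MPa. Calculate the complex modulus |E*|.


|E*| = sqrt(E'^2 + E''^2)
= sqrt(2.0^2 + 3.74^2)
= sqrt(4.0000 + 13.9876)
= 4.241 MPa

4.241 MPa


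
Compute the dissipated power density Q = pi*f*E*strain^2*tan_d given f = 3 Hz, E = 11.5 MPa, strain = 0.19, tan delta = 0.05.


Q = pi * f * E * strain^2 * tan_d
= pi * 3 * 11.5 * 0.19^2 * 0.05
= pi * 3 * 11.5 * 0.0361 * 0.05
= 0.1956

Q = 0.1956


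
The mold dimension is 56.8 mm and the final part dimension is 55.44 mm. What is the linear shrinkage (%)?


Shrinkage = (mold - part) / mold * 100
= (56.8 - 55.44) / 56.8 * 100
= 1.36 / 56.8 * 100
= 2.39%

2.39%


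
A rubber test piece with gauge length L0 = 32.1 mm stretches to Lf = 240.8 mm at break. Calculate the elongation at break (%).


Elongation = (Lf - L0) / L0 * 100
= (240.8 - 32.1) / 32.1 * 100
= 208.7 / 32.1 * 100
= 650.2%

650.2%


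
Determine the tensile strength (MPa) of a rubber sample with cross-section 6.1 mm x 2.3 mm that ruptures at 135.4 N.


Area = width * thickness = 6.1 * 2.3 = 14.03 mm^2
TS = force / area = 135.4 / 14.03 = 9.65 MPa

9.65 MPa


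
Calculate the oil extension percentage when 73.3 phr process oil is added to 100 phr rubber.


Oil % = oil / (100 + oil) * 100
= 73.3 / (100 + 73.3) * 100
= 73.3 / 173.3 * 100
= 42.3%

42.3%


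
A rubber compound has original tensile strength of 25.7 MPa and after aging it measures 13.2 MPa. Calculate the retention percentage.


Retention = aged / original * 100
= 13.2 / 25.7 * 100
= 51.4%

51.4%


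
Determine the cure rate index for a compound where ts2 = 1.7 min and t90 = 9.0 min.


CRI = 100 / (t90 - ts2)
= 100 / (9.0 - 1.7)
= 100 / 7.3
= 13.7 min^-1

13.7 min^-1


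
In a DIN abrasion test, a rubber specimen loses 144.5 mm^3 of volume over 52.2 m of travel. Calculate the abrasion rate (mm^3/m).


Rate = volume_loss / distance
= 144.5 / 52.2
= 2.768 mm^3/m

2.768 mm^3/m


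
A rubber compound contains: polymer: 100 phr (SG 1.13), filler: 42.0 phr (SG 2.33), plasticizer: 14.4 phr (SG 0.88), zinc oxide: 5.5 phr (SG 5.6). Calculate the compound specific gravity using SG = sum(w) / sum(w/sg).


Sum of weights = 161.9
Volume contributions:
  polymer: 100/1.13 = 88.4956
  filler: 42.0/2.33 = 18.0258
  plasticizer: 14.4/0.88 = 16.3636
  zinc oxide: 5.5/5.6 = 0.9821
Sum of volumes = 123.8671
SG = 161.9 / 123.8671 = 1.307

SG = 1.307


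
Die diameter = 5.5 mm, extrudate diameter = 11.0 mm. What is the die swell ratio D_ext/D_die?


Die swell ratio = D_extrudate / D_die
= 11.0 / 5.5
= 2.0

Die swell = 2.0


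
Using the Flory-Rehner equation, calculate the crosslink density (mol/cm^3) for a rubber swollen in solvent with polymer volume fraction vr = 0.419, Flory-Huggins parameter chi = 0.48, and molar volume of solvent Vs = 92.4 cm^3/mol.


ln(1 - vr) = ln(1 - 0.419) = -0.5430
Numerator = -((-0.5430) + 0.419 + 0.48 * 0.419^2) = 0.0397
Denominator = 92.4 * (0.419^(1/3) - 0.419/2) = 49.7844
nu = 0.0397 / 49.7844 = 7.9815e-04 mol/cm^3

7.9815e-04 mol/cm^3


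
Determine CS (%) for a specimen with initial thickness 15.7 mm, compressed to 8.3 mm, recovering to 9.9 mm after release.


CS = (t0 - recovered) / (t0 - ts) * 100
= (15.7 - 9.9) / (15.7 - 8.3) * 100
= 5.8 / 7.4 * 100
= 78.4%

78.4%


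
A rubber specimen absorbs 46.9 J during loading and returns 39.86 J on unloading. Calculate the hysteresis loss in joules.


Hysteresis loss = loading - unloading
= 46.9 - 39.86
= 7.04 J

7.04 J


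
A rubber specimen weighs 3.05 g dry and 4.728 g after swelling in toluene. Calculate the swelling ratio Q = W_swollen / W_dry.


Q = W_swollen / W_dry
Q = 4.728 / 3.05
Q = 1.55

Q = 1.55


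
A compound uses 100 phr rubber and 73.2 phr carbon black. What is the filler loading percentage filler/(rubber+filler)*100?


Filler % = filler / (rubber + filler) * 100
= 73.2 / (100 + 73.2) * 100
= 73.2 / 173.2 * 100
= 42.26%

42.26%


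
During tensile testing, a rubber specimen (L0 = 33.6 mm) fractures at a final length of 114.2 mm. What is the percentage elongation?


Elongation = (Lf - L0) / L0 * 100
= (114.2 - 33.6) / 33.6 * 100
= 80.6 / 33.6 * 100
= 239.9%

239.9%


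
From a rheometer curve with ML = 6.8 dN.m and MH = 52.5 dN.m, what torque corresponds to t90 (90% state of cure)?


M90 = ML + 0.9 * (MH - ML)
M90 = 6.8 + 0.9 * (52.5 - 6.8)
M90 = 6.8 + 0.9 * 45.7
M90 = 47.93 dN.m

47.93 dN.m


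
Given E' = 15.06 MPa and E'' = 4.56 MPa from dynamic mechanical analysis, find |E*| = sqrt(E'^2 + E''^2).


|E*| = sqrt(E'^2 + E''^2)
= sqrt(15.06^2 + 4.56^2)
= sqrt(226.8036 + 20.7936)
= 15.735 MPa

15.735 MPa


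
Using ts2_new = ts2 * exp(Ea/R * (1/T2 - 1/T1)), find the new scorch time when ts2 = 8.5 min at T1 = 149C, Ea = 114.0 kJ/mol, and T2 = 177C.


Convert temperatures: T1 = 149 + 273.15 = 422.15 K, T2 = 177 + 273.15 = 450.15 K
ts2_new = 8.5 * exp(114000 / 8.314 * (1/450.15 - 1/422.15))
1/T2 - 1/T1 = -1.4734e-04
ts2_new = 1.13 min

1.13 min


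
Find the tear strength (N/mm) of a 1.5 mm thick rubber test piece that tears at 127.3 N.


Tear strength = force / thickness
= 127.3 / 1.5
= 84.87 N/mm

84.87 N/mm


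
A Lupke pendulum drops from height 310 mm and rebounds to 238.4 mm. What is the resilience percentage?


Resilience = h_rebound / h_drop * 100
= 238.4 / 310 * 100
= 76.9%

76.9%


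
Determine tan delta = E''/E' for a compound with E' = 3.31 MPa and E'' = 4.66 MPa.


tan delta = E'' / E'
= 4.66 / 3.31
= 1.4079

tan delta = 1.4079


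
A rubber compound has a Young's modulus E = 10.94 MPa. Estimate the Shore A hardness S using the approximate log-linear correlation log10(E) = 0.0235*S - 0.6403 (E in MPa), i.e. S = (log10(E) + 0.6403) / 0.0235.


log10(E) = 0.0235*S - 0.6403  =>  S = (log10(E) + 0.6403) / 0.0235
log10(10.94) = 1.039017
S = (1.039017 + 0.6403) / 0.0235 = 1.679317 / 0.0235
S = 71.5

Shore A = 71.5


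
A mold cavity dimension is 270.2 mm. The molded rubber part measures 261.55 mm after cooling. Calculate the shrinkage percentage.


Shrinkage = (mold - part) / mold * 100
= (270.2 - 261.55) / 270.2 * 100
= 8.65 / 270.2 * 100
= 3.2%

3.2%


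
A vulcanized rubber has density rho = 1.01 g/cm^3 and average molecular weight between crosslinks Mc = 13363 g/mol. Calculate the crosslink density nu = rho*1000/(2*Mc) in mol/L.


nu = rho * 1000 / (2 * Mc)
nu = 1.01 * 1000 / (2 * 13363)
nu = 1010.0 / 26726
nu = 0.0378 mol/L

0.0378 mol/L


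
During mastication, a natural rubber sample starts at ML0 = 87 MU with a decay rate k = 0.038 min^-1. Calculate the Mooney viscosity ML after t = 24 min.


ML = ML0 * exp(-k * t)
ML = 87 * exp(-0.038 * 24)
ML = 87 * 0.4017
ML = 34.95 MU

34.95 MU


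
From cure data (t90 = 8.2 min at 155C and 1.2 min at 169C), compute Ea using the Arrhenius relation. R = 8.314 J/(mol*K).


T1 = 428.15 K, T2 = 442.15 K
1/T1 - 1/T2 = 7.3954e-05
ln(t1/t2) = ln(8.2/1.2) = 1.9218
Ea = 8.314 * 1.9218 / 7.3954e-05 = 216052.1528 J/mol
Ea = 216.05 kJ/mol

216.05 kJ/mol


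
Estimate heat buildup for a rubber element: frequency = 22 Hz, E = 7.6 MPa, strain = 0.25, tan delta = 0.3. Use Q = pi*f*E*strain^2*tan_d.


Q = pi * f * E * strain^2 * tan_d
= pi * 22 * 7.6 * 0.25^2 * 0.3
= pi * 22 * 7.6 * 0.0625 * 0.3
= 9.8489

Q = 9.8489


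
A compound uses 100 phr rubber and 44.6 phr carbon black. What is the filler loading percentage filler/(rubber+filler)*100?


Filler % = filler / (rubber + filler) * 100
= 44.6 / (100 + 44.6) * 100
= 44.6 / 144.6 * 100
= 30.84%

30.84%


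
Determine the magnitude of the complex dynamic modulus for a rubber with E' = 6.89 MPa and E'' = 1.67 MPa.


|E*| = sqrt(E'^2 + E''^2)
= sqrt(6.89^2 + 1.67^2)
= sqrt(47.4721 + 2.7889)
= 7.089 MPa

7.089 MPa


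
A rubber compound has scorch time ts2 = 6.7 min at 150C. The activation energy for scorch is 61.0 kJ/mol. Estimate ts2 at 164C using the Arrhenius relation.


Convert temperatures: T1 = 150 + 273.15 = 423.15 K, T2 = 164 + 273.15 = 437.15 K
ts2_new = 6.7 * exp(61000 / 8.314 * (1/437.15 - 1/423.15))
1/T2 - 1/T1 = -7.5684e-05
ts2_new = 3.85 min

3.85 min


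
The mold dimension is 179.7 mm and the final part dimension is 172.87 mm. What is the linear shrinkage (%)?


Shrinkage = (mold - part) / mold * 100
= (179.7 - 172.87) / 179.7 * 100
= 6.83 / 179.7 * 100
= 3.8%

3.8%


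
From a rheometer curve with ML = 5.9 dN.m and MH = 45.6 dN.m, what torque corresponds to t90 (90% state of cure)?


M90 = ML + 0.9 * (MH - ML)
M90 = 5.9 + 0.9 * (45.6 - 5.9)
M90 = 5.9 + 0.9 * 39.7
M90 = 41.63 dN.m

41.63 dN.m


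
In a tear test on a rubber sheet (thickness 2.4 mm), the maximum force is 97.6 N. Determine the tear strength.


Tear strength = force / thickness
= 97.6 / 2.4
= 40.67 N/mm

40.67 N/mm


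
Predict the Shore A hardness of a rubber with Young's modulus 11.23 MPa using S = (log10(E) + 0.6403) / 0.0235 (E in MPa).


log10(E) = 0.0235*S - 0.6403  =>  S = (log10(E) + 0.6403) / 0.0235
log10(11.23) = 1.050380
S = (1.050380 + 0.6403) / 0.0235 = 1.690680 / 0.0235
S = 71.9

Shore A = 71.9


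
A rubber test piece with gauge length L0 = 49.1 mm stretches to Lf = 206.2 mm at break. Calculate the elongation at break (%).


Elongation = (Lf - L0) / L0 * 100
= (206.2 - 49.1) / 49.1 * 100
= 157.1 / 49.1 * 100
= 320.0%

320.0%


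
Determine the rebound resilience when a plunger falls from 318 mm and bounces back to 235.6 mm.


Resilience = h_rebound / h_drop * 100
= 235.6 / 318 * 100
= 74.1%

74.1%


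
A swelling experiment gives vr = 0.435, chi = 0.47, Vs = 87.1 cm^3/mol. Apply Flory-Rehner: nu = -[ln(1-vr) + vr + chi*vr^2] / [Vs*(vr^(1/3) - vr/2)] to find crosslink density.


ln(1 - vr) = ln(1 - 0.435) = -0.5709
Numerator = -((-0.5709) + 0.435 + 0.47 * 0.435^2) = 0.0470
Denominator = 87.1 * (0.435^(1/3) - 0.435/2) = 47.0513
nu = 0.0470 / 47.0513 = 9.9878e-04 mol/cm^3

9.9878e-04 mol/cm^3


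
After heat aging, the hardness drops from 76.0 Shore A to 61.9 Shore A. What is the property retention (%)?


Retention = aged / original * 100
= 61.9 / 76.0 * 100
= 81.4%

81.4%


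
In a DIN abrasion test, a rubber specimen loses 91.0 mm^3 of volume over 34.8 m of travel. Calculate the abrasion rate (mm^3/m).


Rate = volume_loss / distance
= 91.0 / 34.8
= 2.615 mm^3/m

2.615 mm^3/m


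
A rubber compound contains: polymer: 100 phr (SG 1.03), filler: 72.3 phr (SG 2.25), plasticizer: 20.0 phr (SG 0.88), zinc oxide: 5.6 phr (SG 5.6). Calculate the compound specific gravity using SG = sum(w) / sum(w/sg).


Sum of weights = 197.9
Volume contributions:
  polymer: 100/1.03 = 97.0874
  filler: 72.3/2.25 = 32.1333
  plasticizer: 20.0/0.88 = 22.7273
  zinc oxide: 5.6/5.6 = 1.0000
Sum of volumes = 152.9480
SG = 197.9 / 152.9480 = 1.294

SG = 1.294


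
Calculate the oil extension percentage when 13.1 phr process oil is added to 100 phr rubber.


Oil % = oil / (100 + oil) * 100
= 13.1 / (100 + 13.1) * 100
= 13.1 / 113.1 * 100
= 11.58%

11.58%


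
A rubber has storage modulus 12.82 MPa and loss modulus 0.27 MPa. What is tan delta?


tan delta = E'' / E'
= 0.27 / 12.82
= 0.0211

tan delta = 0.0211


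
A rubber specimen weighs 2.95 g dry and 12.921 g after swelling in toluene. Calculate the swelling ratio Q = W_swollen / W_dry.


Q = W_swollen / W_dry
Q = 12.921 / 2.95
Q = 4.38

Q = 4.38


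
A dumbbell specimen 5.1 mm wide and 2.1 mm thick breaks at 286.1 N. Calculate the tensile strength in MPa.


Area = width * thickness = 5.1 * 2.1 = 10.71 mm^2
TS = force / area = 286.1 / 10.71 = 26.71 MPa

26.71 MPa


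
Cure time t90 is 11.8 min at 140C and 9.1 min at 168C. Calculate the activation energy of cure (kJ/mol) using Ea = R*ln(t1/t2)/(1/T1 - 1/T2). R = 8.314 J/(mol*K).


T1 = 413.15 K, T2 = 441.15 K
1/T1 - 1/T2 = 1.5363e-04
ln(t1/t2) = ln(11.8/9.1) = 0.2598
Ea = 8.314 * 0.2598 / 1.5363e-04 = 14061.3547 J/mol
Ea = 14.06 kJ/mol

14.06 kJ/mol


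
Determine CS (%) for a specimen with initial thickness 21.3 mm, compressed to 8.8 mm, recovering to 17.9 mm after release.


CS = (t0 - recovered) / (t0 - ts) * 100
= (21.3 - 17.9) / (21.3 - 8.8) * 100
= 3.4 / 12.5 * 100
= 27.2%

27.2%


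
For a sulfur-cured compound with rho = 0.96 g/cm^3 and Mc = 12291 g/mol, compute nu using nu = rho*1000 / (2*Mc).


nu = rho * 1000 / (2 * Mc)
nu = 0.96 * 1000 / (2 * 12291)
nu = 960.0 / 24582
nu = 0.0391 mol/L

0.0391 mol/L


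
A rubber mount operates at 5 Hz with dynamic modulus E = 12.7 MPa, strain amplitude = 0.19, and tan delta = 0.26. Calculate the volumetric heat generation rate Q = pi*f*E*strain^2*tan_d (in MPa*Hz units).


Q = pi * f * E * strain^2 * tan_d
= pi * 5 * 12.7 * 0.19^2 * 0.26
= pi * 5 * 12.7 * 0.0361 * 0.26
= 1.8724

Q = 1.8724


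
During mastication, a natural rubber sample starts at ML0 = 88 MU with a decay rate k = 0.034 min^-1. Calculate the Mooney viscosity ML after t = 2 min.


ML = ML0 * exp(-k * t)
ML = 88 * exp(-0.034 * 2)
ML = 88 * 0.9343
ML = 82.21 MU

82.21 MU


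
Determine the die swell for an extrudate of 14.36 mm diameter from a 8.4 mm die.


Die swell ratio = D_extrudate / D_die
= 14.36 / 8.4
= 1.71

Die swell = 1.71


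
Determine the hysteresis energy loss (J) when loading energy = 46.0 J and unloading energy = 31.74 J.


Hysteresis loss = loading - unloading
= 46.0 - 31.74
= 14.26 J

14.26 J


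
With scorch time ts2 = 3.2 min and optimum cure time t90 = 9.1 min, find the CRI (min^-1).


CRI = 100 / (t90 - ts2)
= 100 / (9.1 - 3.2)
= 100 / 5.9
= 16.95 min^-1

16.95 min^-1


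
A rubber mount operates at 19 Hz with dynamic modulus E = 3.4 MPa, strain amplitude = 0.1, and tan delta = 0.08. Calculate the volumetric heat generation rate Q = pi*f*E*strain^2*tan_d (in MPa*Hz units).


Q = pi * f * E * strain^2 * tan_d
= pi * 19 * 3.4 * 0.1^2 * 0.08
= pi * 19 * 3.4 * 0.0100 * 0.08
= 0.1624

Q = 0.1624


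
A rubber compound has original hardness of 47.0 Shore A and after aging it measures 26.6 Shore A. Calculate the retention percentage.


Retention = aged / original * 100
= 26.6 / 47.0 * 100
= 56.6%

56.6%


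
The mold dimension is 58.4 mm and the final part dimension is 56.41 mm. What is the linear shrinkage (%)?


Shrinkage = (mold - part) / mold * 100
= (58.4 - 56.41) / 58.4 * 100
= 1.99 / 58.4 * 100
= 3.41%

3.41%


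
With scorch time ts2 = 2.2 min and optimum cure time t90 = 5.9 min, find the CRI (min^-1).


CRI = 100 / (t90 - ts2)
= 100 / (5.9 - 2.2)
= 100 / 3.7
= 27.03 min^-1

27.03 min^-1


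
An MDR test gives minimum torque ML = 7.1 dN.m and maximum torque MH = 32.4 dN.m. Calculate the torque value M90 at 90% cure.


M90 = ML + 0.9 * (MH - ML)
M90 = 7.1 + 0.9 * (32.4 - 7.1)
M90 = 7.1 + 0.9 * 25.3
M90 = 29.87 dN.m

29.87 dN.m


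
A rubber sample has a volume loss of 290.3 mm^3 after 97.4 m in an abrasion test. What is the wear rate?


Rate = volume_loss / distance
= 290.3 / 97.4
= 2.98 mm^3/m

2.98 mm^3/m


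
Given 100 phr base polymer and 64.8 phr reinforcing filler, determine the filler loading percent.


Filler % = filler / (rubber + filler) * 100
= 64.8 / (100 + 64.8) * 100
= 64.8 / 164.8 * 100
= 39.32%

39.32%


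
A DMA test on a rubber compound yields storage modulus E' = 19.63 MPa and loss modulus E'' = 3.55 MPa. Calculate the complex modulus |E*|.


|E*| = sqrt(E'^2 + E''^2)
= sqrt(19.63^2 + 3.55^2)
= sqrt(385.3369 + 12.6025)
= 19.948 MPa

19.948 MPa


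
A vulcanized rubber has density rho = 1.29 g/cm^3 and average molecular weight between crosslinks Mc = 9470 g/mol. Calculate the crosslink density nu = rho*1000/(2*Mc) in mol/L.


nu = rho * 1000 / (2 * Mc)
nu = 1.29 * 1000 / (2 * 9470)
nu = 1290.0 / 18940
nu = 0.0681 mol/L

0.0681 mol/L


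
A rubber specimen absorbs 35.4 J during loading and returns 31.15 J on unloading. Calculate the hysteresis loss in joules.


Hysteresis loss = loading - unloading
= 35.4 - 31.15
= 4.25 J

4.25 J


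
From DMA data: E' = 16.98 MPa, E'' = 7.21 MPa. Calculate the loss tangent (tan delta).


tan delta = E'' / E'
= 7.21 / 16.98
= 0.4246

tan delta = 0.4246


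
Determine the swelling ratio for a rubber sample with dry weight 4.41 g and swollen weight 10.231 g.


Q = W_swollen / W_dry
Q = 10.231 / 4.41
Q = 2.32

Q = 2.32


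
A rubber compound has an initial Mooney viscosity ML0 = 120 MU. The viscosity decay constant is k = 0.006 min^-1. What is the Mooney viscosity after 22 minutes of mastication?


ML = ML0 * exp(-k * t)
ML = 120 * exp(-0.006 * 22)
ML = 120 * 0.8763
ML = 105.16 MU

105.16 MU


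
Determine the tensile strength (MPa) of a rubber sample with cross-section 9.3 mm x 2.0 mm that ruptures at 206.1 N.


Area = width * thickness = 9.3 * 2.0 = 18.6 mm^2
TS = force / area = 206.1 / 18.6 = 11.08 MPa

11.08 MPa


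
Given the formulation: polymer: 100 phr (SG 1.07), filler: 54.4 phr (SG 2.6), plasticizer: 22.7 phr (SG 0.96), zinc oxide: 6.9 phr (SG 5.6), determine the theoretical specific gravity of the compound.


Sum of weights = 184.0
Volume contributions:
  polymer: 100/1.07 = 93.4579
  filler: 54.4/2.6 = 20.9231
  plasticizer: 22.7/0.96 = 23.6458
  zinc oxide: 6.9/5.6 = 1.2321
Sum of volumes = 139.2590
SG = 184.0 / 139.2590 = 1.321

SG = 1.321


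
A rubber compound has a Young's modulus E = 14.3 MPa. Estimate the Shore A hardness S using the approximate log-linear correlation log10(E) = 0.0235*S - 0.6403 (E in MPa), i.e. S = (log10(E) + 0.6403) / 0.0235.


log10(E) = 0.0235*S - 0.6403  =>  S = (log10(E) + 0.6403) / 0.0235
log10(14.3) = 1.155336
S = (1.155336 + 0.6403) / 0.0235 = 1.795636 / 0.0235
S = 76.4

Shore A = 76.4


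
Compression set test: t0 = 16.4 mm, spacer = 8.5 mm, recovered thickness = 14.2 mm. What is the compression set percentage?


CS = (t0 - recovered) / (t0 - ts) * 100
= (16.4 - 14.2) / (16.4 - 8.5) * 100
= 2.2 / 7.9 * 100
= 27.8%

27.8%


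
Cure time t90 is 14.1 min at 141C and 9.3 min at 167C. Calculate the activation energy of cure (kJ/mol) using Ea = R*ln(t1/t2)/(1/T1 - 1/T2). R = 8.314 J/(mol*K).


T1 = 414.15 K, T2 = 440.15 K
1/T1 - 1/T2 = 1.4263e-04
ln(t1/t2) = ln(14.1/9.3) = 0.4162
Ea = 8.314 * 0.4162 / 1.4263e-04 = 24258.0448 J/mol
Ea = 24.26 kJ/mol

24.26 kJ/mol


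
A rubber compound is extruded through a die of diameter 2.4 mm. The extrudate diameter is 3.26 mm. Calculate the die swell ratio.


Die swell ratio = D_extrudate / D_die
= 3.26 / 2.4
= 1.358

Die swell = 1.358


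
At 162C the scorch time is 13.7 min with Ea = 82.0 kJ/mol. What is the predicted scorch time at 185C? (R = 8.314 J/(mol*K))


Convert temperatures: T1 = 162 + 273.15 = 435.15 K, T2 = 185 + 273.15 = 458.15 K
ts2_new = 13.7 * exp(82000 / 8.314 * (1/458.15 - 1/435.15))
1/T2 - 1/T1 = -1.1537e-04
ts2_new = 4.39 min

4.39 min


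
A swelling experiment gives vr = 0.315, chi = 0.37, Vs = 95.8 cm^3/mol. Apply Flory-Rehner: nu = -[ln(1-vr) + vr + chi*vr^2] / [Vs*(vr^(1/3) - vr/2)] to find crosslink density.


ln(1 - vr) = ln(1 - 0.315) = -0.3783
Numerator = -((-0.3783) + 0.315 + 0.37 * 0.315^2) = 0.0266
Denominator = 95.8 * (0.315^(1/3) - 0.315/2) = 50.0947
nu = 0.0266 / 50.0947 = 5.3146e-04 mol/cm^3

5.3146e-04 mol/cm^3


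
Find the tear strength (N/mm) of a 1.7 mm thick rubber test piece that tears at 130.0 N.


Tear strength = force / thickness
= 130.0 / 1.7
= 76.47 N/mm

76.47 N/mm


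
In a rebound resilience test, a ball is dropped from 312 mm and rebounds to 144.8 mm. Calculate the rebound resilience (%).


Resilience = h_rebound / h_drop * 100
= 144.8 / 312 * 100
= 46.4%

46.4%


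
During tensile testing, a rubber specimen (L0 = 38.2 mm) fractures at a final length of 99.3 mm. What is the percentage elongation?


Elongation = (Lf - L0) / L0 * 100
= (99.3 - 38.2) / 38.2 * 100
= 61.1 / 38.2 * 100
= 159.9%

159.9%


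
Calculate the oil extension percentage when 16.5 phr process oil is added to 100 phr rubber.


Oil % = oil / (100 + oil) * 100
= 16.5 / (100 + 16.5) * 100
= 16.5 / 116.5 * 100
= 14.16%

14.16%
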